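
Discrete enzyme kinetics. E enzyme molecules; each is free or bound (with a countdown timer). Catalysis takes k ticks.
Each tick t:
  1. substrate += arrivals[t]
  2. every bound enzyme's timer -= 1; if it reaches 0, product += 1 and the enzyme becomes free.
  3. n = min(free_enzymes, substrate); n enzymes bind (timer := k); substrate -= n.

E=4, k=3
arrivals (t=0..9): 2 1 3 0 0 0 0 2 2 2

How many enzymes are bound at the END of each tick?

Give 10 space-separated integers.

Answer: 2 3 4 4 3 2 0 2 4 4

Derivation:
t=0: arr=2 -> substrate=0 bound=2 product=0
t=1: arr=1 -> substrate=0 bound=3 product=0
t=2: arr=3 -> substrate=2 bound=4 product=0
t=3: arr=0 -> substrate=0 bound=4 product=2
t=4: arr=0 -> substrate=0 bound=3 product=3
t=5: arr=0 -> substrate=0 bound=2 product=4
t=6: arr=0 -> substrate=0 bound=0 product=6
t=7: arr=2 -> substrate=0 bound=2 product=6
t=8: arr=2 -> substrate=0 bound=4 product=6
t=9: arr=2 -> substrate=2 bound=4 product=6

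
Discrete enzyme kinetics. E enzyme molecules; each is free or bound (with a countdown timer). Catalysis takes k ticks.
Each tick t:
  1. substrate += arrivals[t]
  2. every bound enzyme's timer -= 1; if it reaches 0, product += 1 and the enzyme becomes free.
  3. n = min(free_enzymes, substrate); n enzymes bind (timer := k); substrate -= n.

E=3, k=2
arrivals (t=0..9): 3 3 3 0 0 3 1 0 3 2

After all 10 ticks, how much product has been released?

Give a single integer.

Answer: 12

Derivation:
t=0: arr=3 -> substrate=0 bound=3 product=0
t=1: arr=3 -> substrate=3 bound=3 product=0
t=2: arr=3 -> substrate=3 bound=3 product=3
t=3: arr=0 -> substrate=3 bound=3 product=3
t=4: arr=0 -> substrate=0 bound=3 product=6
t=5: arr=3 -> substrate=3 bound=3 product=6
t=6: arr=1 -> substrate=1 bound=3 product=9
t=7: arr=0 -> substrate=1 bound=3 product=9
t=8: arr=3 -> substrate=1 bound=3 product=12
t=9: arr=2 -> substrate=3 bound=3 product=12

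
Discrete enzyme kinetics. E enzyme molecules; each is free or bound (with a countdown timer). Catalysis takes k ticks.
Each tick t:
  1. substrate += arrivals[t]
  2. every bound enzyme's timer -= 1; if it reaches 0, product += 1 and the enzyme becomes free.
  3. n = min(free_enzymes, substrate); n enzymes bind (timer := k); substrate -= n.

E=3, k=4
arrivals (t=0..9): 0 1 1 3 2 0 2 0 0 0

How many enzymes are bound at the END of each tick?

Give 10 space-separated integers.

t=0: arr=0 -> substrate=0 bound=0 product=0
t=1: arr=1 -> substrate=0 bound=1 product=0
t=2: arr=1 -> substrate=0 bound=2 product=0
t=3: arr=3 -> substrate=2 bound=3 product=0
t=4: arr=2 -> substrate=4 bound=3 product=0
t=5: arr=0 -> substrate=3 bound=3 product=1
t=6: arr=2 -> substrate=4 bound=3 product=2
t=7: arr=0 -> substrate=3 bound=3 product=3
t=8: arr=0 -> substrate=3 bound=3 product=3
t=9: arr=0 -> substrate=2 bound=3 product=4

Answer: 0 1 2 3 3 3 3 3 3 3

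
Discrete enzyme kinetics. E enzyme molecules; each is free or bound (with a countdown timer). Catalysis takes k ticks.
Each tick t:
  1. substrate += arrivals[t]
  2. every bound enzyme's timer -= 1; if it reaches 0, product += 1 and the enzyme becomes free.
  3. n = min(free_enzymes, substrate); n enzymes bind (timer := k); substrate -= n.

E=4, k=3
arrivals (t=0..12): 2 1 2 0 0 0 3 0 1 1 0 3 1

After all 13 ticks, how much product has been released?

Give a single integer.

Answer: 10

Derivation:
t=0: arr=2 -> substrate=0 bound=2 product=0
t=1: arr=1 -> substrate=0 bound=3 product=0
t=2: arr=2 -> substrate=1 bound=4 product=0
t=3: arr=0 -> substrate=0 bound=3 product=2
t=4: arr=0 -> substrate=0 bound=2 product=3
t=5: arr=0 -> substrate=0 bound=1 product=4
t=6: arr=3 -> substrate=0 bound=3 product=5
t=7: arr=0 -> substrate=0 bound=3 product=5
t=8: arr=1 -> substrate=0 bound=4 product=5
t=9: arr=1 -> substrate=0 bound=2 product=8
t=10: arr=0 -> substrate=0 bound=2 product=8
t=11: arr=3 -> substrate=0 bound=4 product=9
t=12: arr=1 -> substrate=0 bound=4 product=10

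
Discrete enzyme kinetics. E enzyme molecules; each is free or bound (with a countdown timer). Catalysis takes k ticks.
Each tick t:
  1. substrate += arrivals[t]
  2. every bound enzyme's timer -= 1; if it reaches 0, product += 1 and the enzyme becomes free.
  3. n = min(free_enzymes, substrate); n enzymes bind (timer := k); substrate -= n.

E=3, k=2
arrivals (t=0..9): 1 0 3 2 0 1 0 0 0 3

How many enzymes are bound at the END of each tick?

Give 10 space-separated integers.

t=0: arr=1 -> substrate=0 bound=1 product=0
t=1: arr=0 -> substrate=0 bound=1 product=0
t=2: arr=3 -> substrate=0 bound=3 product=1
t=3: arr=2 -> substrate=2 bound=3 product=1
t=4: arr=0 -> substrate=0 bound=2 product=4
t=5: arr=1 -> substrate=0 bound=3 product=4
t=6: arr=0 -> substrate=0 bound=1 product=6
t=7: arr=0 -> substrate=0 bound=0 product=7
t=8: arr=0 -> substrate=0 bound=0 product=7
t=9: arr=3 -> substrate=0 bound=3 product=7

Answer: 1 1 3 3 2 3 1 0 0 3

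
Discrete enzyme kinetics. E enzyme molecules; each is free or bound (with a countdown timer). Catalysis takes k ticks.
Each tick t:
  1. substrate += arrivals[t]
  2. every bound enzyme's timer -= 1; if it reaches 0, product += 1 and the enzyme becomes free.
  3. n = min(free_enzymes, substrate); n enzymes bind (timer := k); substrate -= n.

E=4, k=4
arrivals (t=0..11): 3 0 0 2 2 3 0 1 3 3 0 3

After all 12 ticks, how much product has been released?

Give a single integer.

Answer: 8

Derivation:
t=0: arr=3 -> substrate=0 bound=3 product=0
t=1: arr=0 -> substrate=0 bound=3 product=0
t=2: arr=0 -> substrate=0 bound=3 product=0
t=3: arr=2 -> substrate=1 bound=4 product=0
t=4: arr=2 -> substrate=0 bound=4 product=3
t=5: arr=3 -> substrate=3 bound=4 product=3
t=6: arr=0 -> substrate=3 bound=4 product=3
t=7: arr=1 -> substrate=3 bound=4 product=4
t=8: arr=3 -> substrate=3 bound=4 product=7
t=9: arr=3 -> substrate=6 bound=4 product=7
t=10: arr=0 -> substrate=6 bound=4 product=7
t=11: arr=3 -> substrate=8 bound=4 product=8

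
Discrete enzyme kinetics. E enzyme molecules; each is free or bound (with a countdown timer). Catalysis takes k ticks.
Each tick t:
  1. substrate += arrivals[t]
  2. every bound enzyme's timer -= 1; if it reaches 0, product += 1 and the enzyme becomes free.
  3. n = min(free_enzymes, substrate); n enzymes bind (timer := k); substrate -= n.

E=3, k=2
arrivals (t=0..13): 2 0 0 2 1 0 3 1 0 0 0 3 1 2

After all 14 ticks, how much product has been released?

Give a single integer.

Answer: 12

Derivation:
t=0: arr=2 -> substrate=0 bound=2 product=0
t=1: arr=0 -> substrate=0 bound=2 product=0
t=2: arr=0 -> substrate=0 bound=0 product=2
t=3: arr=2 -> substrate=0 bound=2 product=2
t=4: arr=1 -> substrate=0 bound=3 product=2
t=5: arr=0 -> substrate=0 bound=1 product=4
t=6: arr=3 -> substrate=0 bound=3 product=5
t=7: arr=1 -> substrate=1 bound=3 product=5
t=8: arr=0 -> substrate=0 bound=1 product=8
t=9: arr=0 -> substrate=0 bound=1 product=8
t=10: arr=0 -> substrate=0 bound=0 product=9
t=11: arr=3 -> substrate=0 bound=3 product=9
t=12: arr=1 -> substrate=1 bound=3 product=9
t=13: arr=2 -> substrate=0 bound=3 product=12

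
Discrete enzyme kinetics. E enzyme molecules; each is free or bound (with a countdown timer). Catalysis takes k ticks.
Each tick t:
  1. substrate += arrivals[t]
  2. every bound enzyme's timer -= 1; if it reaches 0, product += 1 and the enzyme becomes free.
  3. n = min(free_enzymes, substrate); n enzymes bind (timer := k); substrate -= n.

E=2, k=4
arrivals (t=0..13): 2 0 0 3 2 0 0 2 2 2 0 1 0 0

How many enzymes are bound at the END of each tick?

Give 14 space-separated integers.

t=0: arr=2 -> substrate=0 bound=2 product=0
t=1: arr=0 -> substrate=0 bound=2 product=0
t=2: arr=0 -> substrate=0 bound=2 product=0
t=3: arr=3 -> substrate=3 bound=2 product=0
t=4: arr=2 -> substrate=3 bound=2 product=2
t=5: arr=0 -> substrate=3 bound=2 product=2
t=6: arr=0 -> substrate=3 bound=2 product=2
t=7: arr=2 -> substrate=5 bound=2 product=2
t=8: arr=2 -> substrate=5 bound=2 product=4
t=9: arr=2 -> substrate=7 bound=2 product=4
t=10: arr=0 -> substrate=7 bound=2 product=4
t=11: arr=1 -> substrate=8 bound=2 product=4
t=12: arr=0 -> substrate=6 bound=2 product=6
t=13: arr=0 -> substrate=6 bound=2 product=6

Answer: 2 2 2 2 2 2 2 2 2 2 2 2 2 2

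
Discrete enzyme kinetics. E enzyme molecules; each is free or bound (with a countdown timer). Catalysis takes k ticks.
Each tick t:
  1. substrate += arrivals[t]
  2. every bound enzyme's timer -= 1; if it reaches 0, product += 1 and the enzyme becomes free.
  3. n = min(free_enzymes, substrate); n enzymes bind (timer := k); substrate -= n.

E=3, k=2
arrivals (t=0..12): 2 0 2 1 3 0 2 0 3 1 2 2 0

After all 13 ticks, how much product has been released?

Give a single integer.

Answer: 16

Derivation:
t=0: arr=2 -> substrate=0 bound=2 product=0
t=1: arr=0 -> substrate=0 bound=2 product=0
t=2: arr=2 -> substrate=0 bound=2 product=2
t=3: arr=1 -> substrate=0 bound=3 product=2
t=4: arr=3 -> substrate=1 bound=3 product=4
t=5: arr=0 -> substrate=0 bound=3 product=5
t=6: arr=2 -> substrate=0 bound=3 product=7
t=7: arr=0 -> substrate=0 bound=2 product=8
t=8: arr=3 -> substrate=0 bound=3 product=10
t=9: arr=1 -> substrate=1 bound=3 product=10
t=10: arr=2 -> substrate=0 bound=3 product=13
t=11: arr=2 -> substrate=2 bound=3 product=13
t=12: arr=0 -> substrate=0 bound=2 product=16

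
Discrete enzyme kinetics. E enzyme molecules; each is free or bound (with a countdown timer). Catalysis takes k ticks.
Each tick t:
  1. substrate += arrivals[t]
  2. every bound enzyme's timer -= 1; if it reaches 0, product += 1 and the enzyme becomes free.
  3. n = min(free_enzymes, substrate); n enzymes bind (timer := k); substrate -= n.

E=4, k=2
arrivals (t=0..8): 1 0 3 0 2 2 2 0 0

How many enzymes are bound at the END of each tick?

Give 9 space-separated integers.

t=0: arr=1 -> substrate=0 bound=1 product=0
t=1: arr=0 -> substrate=0 bound=1 product=0
t=2: arr=3 -> substrate=0 bound=3 product=1
t=3: arr=0 -> substrate=0 bound=3 product=1
t=4: arr=2 -> substrate=0 bound=2 product=4
t=5: arr=2 -> substrate=0 bound=4 product=4
t=6: arr=2 -> substrate=0 bound=4 product=6
t=7: arr=0 -> substrate=0 bound=2 product=8
t=8: arr=0 -> substrate=0 bound=0 product=10

Answer: 1 1 3 3 2 4 4 2 0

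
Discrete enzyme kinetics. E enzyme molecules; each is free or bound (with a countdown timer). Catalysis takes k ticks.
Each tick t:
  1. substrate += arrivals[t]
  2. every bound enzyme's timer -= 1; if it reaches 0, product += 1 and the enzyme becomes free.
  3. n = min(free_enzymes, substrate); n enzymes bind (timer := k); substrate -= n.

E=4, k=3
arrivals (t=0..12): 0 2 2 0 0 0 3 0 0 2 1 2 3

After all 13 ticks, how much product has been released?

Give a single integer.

Answer: 9

Derivation:
t=0: arr=0 -> substrate=0 bound=0 product=0
t=1: arr=2 -> substrate=0 bound=2 product=0
t=2: arr=2 -> substrate=0 bound=4 product=0
t=3: arr=0 -> substrate=0 bound=4 product=0
t=4: arr=0 -> substrate=0 bound=2 product=2
t=5: arr=0 -> substrate=0 bound=0 product=4
t=6: arr=3 -> substrate=0 bound=3 product=4
t=7: arr=0 -> substrate=0 bound=3 product=4
t=8: arr=0 -> substrate=0 bound=3 product=4
t=9: arr=2 -> substrate=0 bound=2 product=7
t=10: arr=1 -> substrate=0 bound=3 product=7
t=11: arr=2 -> substrate=1 bound=4 product=7
t=12: arr=3 -> substrate=2 bound=4 product=9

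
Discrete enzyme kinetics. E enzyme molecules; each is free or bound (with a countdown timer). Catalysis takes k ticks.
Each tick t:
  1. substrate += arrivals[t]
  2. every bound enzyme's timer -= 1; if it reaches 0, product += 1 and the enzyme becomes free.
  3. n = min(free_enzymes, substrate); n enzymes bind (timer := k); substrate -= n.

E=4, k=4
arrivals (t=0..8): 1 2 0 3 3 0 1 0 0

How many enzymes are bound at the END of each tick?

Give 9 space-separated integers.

Answer: 1 3 3 4 4 4 4 4 4

Derivation:
t=0: arr=1 -> substrate=0 bound=1 product=0
t=1: arr=2 -> substrate=0 bound=3 product=0
t=2: arr=0 -> substrate=0 bound=3 product=0
t=3: arr=3 -> substrate=2 bound=4 product=0
t=4: arr=3 -> substrate=4 bound=4 product=1
t=5: arr=0 -> substrate=2 bound=4 product=3
t=6: arr=1 -> substrate=3 bound=4 product=3
t=7: arr=0 -> substrate=2 bound=4 product=4
t=8: arr=0 -> substrate=1 bound=4 product=5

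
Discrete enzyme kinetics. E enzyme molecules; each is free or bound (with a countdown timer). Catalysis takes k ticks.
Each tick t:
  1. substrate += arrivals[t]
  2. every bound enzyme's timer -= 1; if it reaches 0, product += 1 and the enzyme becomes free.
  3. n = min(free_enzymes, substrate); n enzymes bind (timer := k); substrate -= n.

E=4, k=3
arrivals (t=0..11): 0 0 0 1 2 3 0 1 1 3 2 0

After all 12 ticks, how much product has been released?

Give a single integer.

t=0: arr=0 -> substrate=0 bound=0 product=0
t=1: arr=0 -> substrate=0 bound=0 product=0
t=2: arr=0 -> substrate=0 bound=0 product=0
t=3: arr=1 -> substrate=0 bound=1 product=0
t=4: arr=2 -> substrate=0 bound=3 product=0
t=5: arr=3 -> substrate=2 bound=4 product=0
t=6: arr=0 -> substrate=1 bound=4 product=1
t=7: arr=1 -> substrate=0 bound=4 product=3
t=8: arr=1 -> substrate=0 bound=4 product=4
t=9: arr=3 -> substrate=2 bound=4 product=5
t=10: arr=2 -> substrate=2 bound=4 product=7
t=11: arr=0 -> substrate=1 bound=4 product=8

Answer: 8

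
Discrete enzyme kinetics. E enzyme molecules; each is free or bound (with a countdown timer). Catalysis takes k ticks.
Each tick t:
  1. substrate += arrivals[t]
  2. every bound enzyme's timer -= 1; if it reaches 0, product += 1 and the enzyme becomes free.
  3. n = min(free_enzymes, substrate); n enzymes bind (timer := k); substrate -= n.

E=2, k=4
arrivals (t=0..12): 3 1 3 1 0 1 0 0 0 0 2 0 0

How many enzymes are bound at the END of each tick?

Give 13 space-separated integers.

t=0: arr=3 -> substrate=1 bound=2 product=0
t=1: arr=1 -> substrate=2 bound=2 product=0
t=2: arr=3 -> substrate=5 bound=2 product=0
t=3: arr=1 -> substrate=6 bound=2 product=0
t=4: arr=0 -> substrate=4 bound=2 product=2
t=5: arr=1 -> substrate=5 bound=2 product=2
t=6: arr=0 -> substrate=5 bound=2 product=2
t=7: arr=0 -> substrate=5 bound=2 product=2
t=8: arr=0 -> substrate=3 bound=2 product=4
t=9: arr=0 -> substrate=3 bound=2 product=4
t=10: arr=2 -> substrate=5 bound=2 product=4
t=11: arr=0 -> substrate=5 bound=2 product=4
t=12: arr=0 -> substrate=3 bound=2 product=6

Answer: 2 2 2 2 2 2 2 2 2 2 2 2 2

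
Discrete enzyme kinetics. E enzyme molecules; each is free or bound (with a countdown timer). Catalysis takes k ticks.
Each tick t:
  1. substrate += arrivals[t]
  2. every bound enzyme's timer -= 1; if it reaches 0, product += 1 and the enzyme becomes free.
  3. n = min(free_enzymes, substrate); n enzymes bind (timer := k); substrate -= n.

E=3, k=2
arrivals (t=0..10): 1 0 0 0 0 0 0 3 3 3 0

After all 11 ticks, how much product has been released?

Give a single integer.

Answer: 4

Derivation:
t=0: arr=1 -> substrate=0 bound=1 product=0
t=1: arr=0 -> substrate=0 bound=1 product=0
t=2: arr=0 -> substrate=0 bound=0 product=1
t=3: arr=0 -> substrate=0 bound=0 product=1
t=4: arr=0 -> substrate=0 bound=0 product=1
t=5: arr=0 -> substrate=0 bound=0 product=1
t=6: arr=0 -> substrate=0 bound=0 product=1
t=7: arr=3 -> substrate=0 bound=3 product=1
t=8: arr=3 -> substrate=3 bound=3 product=1
t=9: arr=3 -> substrate=3 bound=3 product=4
t=10: arr=0 -> substrate=3 bound=3 product=4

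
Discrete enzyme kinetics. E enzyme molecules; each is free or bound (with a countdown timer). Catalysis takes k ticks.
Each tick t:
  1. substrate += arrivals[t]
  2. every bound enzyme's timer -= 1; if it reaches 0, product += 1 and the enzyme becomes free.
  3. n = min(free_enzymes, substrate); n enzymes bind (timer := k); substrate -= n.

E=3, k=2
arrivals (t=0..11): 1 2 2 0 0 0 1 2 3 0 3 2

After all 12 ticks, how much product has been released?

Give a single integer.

Answer: 11

Derivation:
t=0: arr=1 -> substrate=0 bound=1 product=0
t=1: arr=2 -> substrate=0 bound=3 product=0
t=2: arr=2 -> substrate=1 bound=3 product=1
t=3: arr=0 -> substrate=0 bound=2 product=3
t=4: arr=0 -> substrate=0 bound=1 product=4
t=5: arr=0 -> substrate=0 bound=0 product=5
t=6: arr=1 -> substrate=0 bound=1 product=5
t=7: arr=2 -> substrate=0 bound=3 product=5
t=8: arr=3 -> substrate=2 bound=3 product=6
t=9: arr=0 -> substrate=0 bound=3 product=8
t=10: arr=3 -> substrate=2 bound=3 product=9
t=11: arr=2 -> substrate=2 bound=3 product=11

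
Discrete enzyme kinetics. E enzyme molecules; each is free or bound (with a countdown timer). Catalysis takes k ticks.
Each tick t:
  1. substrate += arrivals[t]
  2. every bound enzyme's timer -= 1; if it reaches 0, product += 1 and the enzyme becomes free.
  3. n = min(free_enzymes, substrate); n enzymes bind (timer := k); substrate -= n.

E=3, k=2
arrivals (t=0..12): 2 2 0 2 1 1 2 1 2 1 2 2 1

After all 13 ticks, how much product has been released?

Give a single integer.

Answer: 16

Derivation:
t=0: arr=2 -> substrate=0 bound=2 product=0
t=1: arr=2 -> substrate=1 bound=3 product=0
t=2: arr=0 -> substrate=0 bound=2 product=2
t=3: arr=2 -> substrate=0 bound=3 product=3
t=4: arr=1 -> substrate=0 bound=3 product=4
t=5: arr=1 -> substrate=0 bound=2 product=6
t=6: arr=2 -> substrate=0 bound=3 product=7
t=7: arr=1 -> substrate=0 bound=3 product=8
t=8: arr=2 -> substrate=0 bound=3 product=10
t=9: arr=1 -> substrate=0 bound=3 product=11
t=10: arr=2 -> substrate=0 bound=3 product=13
t=11: arr=2 -> substrate=1 bound=3 product=14
t=12: arr=1 -> substrate=0 bound=3 product=16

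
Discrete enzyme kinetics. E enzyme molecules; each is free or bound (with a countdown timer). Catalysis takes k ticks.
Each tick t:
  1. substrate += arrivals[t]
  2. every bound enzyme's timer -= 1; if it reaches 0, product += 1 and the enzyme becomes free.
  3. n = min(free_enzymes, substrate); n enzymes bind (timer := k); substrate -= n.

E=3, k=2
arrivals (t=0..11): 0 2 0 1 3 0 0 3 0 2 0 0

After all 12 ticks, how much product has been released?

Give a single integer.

t=0: arr=0 -> substrate=0 bound=0 product=0
t=1: arr=2 -> substrate=0 bound=2 product=0
t=2: arr=0 -> substrate=0 bound=2 product=0
t=3: arr=1 -> substrate=0 bound=1 product=2
t=4: arr=3 -> substrate=1 bound=3 product=2
t=5: arr=0 -> substrate=0 bound=3 product=3
t=6: arr=0 -> substrate=0 bound=1 product=5
t=7: arr=3 -> substrate=0 bound=3 product=6
t=8: arr=0 -> substrate=0 bound=3 product=6
t=9: arr=2 -> substrate=0 bound=2 product=9
t=10: arr=0 -> substrate=0 bound=2 product=9
t=11: arr=0 -> substrate=0 bound=0 product=11

Answer: 11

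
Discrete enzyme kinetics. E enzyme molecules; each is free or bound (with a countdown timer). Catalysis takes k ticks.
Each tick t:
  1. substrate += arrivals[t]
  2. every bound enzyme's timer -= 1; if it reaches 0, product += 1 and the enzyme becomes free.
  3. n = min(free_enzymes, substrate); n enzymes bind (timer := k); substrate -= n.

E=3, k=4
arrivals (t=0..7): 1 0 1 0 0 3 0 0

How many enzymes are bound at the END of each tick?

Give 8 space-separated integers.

Answer: 1 1 2 2 1 3 3 3

Derivation:
t=0: arr=1 -> substrate=0 bound=1 product=0
t=1: arr=0 -> substrate=0 bound=1 product=0
t=2: arr=1 -> substrate=0 bound=2 product=0
t=3: arr=0 -> substrate=0 bound=2 product=0
t=4: arr=0 -> substrate=0 bound=1 product=1
t=5: arr=3 -> substrate=1 bound=3 product=1
t=6: arr=0 -> substrate=0 bound=3 product=2
t=7: arr=0 -> substrate=0 bound=3 product=2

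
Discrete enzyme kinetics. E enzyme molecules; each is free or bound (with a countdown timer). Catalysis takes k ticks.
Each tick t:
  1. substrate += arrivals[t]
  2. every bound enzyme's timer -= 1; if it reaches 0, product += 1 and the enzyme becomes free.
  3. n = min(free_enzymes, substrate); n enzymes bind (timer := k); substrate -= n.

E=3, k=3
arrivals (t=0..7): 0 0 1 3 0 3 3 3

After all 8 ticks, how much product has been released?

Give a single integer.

Answer: 3

Derivation:
t=0: arr=0 -> substrate=0 bound=0 product=0
t=1: arr=0 -> substrate=0 bound=0 product=0
t=2: arr=1 -> substrate=0 bound=1 product=0
t=3: arr=3 -> substrate=1 bound=3 product=0
t=4: arr=0 -> substrate=1 bound=3 product=0
t=5: arr=3 -> substrate=3 bound=3 product=1
t=6: arr=3 -> substrate=4 bound=3 product=3
t=7: arr=3 -> substrate=7 bound=3 product=3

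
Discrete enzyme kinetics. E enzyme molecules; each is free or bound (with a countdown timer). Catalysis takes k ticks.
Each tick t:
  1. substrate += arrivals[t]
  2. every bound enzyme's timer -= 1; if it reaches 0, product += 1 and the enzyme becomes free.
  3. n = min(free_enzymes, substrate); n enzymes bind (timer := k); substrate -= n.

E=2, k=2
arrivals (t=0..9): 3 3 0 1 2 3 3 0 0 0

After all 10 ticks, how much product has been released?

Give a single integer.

t=0: arr=3 -> substrate=1 bound=2 product=0
t=1: arr=3 -> substrate=4 bound=2 product=0
t=2: arr=0 -> substrate=2 bound=2 product=2
t=3: arr=1 -> substrate=3 bound=2 product=2
t=4: arr=2 -> substrate=3 bound=2 product=4
t=5: arr=3 -> substrate=6 bound=2 product=4
t=6: arr=3 -> substrate=7 bound=2 product=6
t=7: arr=0 -> substrate=7 bound=2 product=6
t=8: arr=0 -> substrate=5 bound=2 product=8
t=9: arr=0 -> substrate=5 bound=2 product=8

Answer: 8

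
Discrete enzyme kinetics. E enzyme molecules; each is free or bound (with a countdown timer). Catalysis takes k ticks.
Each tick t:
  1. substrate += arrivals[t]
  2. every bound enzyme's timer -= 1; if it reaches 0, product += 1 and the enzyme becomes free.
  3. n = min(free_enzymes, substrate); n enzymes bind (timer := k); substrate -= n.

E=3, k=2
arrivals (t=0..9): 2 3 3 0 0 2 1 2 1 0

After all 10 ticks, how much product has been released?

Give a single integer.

Answer: 12

Derivation:
t=0: arr=2 -> substrate=0 bound=2 product=0
t=1: arr=3 -> substrate=2 bound=3 product=0
t=2: arr=3 -> substrate=3 bound=3 product=2
t=3: arr=0 -> substrate=2 bound=3 product=3
t=4: arr=0 -> substrate=0 bound=3 product=5
t=5: arr=2 -> substrate=1 bound=3 product=6
t=6: arr=1 -> substrate=0 bound=3 product=8
t=7: arr=2 -> substrate=1 bound=3 product=9
t=8: arr=1 -> substrate=0 bound=3 product=11
t=9: arr=0 -> substrate=0 bound=2 product=12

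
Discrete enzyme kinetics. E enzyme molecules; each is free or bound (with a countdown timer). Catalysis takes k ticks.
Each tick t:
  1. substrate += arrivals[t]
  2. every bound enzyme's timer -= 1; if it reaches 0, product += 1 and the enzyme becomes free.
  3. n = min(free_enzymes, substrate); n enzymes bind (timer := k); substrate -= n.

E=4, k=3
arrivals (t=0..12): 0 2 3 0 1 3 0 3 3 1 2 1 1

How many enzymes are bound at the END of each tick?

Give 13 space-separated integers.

t=0: arr=0 -> substrate=0 bound=0 product=0
t=1: arr=2 -> substrate=0 bound=2 product=0
t=2: arr=3 -> substrate=1 bound=4 product=0
t=3: arr=0 -> substrate=1 bound=4 product=0
t=4: arr=1 -> substrate=0 bound=4 product=2
t=5: arr=3 -> substrate=1 bound=4 product=4
t=6: arr=0 -> substrate=1 bound=4 product=4
t=7: arr=3 -> substrate=2 bound=4 product=6
t=8: arr=3 -> substrate=3 bound=4 product=8
t=9: arr=1 -> substrate=4 bound=4 product=8
t=10: arr=2 -> substrate=4 bound=4 product=10
t=11: arr=1 -> substrate=3 bound=4 product=12
t=12: arr=1 -> substrate=4 bound=4 product=12

Answer: 0 2 4 4 4 4 4 4 4 4 4 4 4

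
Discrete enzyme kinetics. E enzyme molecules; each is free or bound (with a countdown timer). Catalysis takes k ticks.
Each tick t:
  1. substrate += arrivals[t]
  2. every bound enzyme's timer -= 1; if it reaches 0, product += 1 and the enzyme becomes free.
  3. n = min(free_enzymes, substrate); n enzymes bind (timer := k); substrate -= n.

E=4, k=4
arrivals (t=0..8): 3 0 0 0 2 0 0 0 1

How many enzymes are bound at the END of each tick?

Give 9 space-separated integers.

Answer: 3 3 3 3 2 2 2 2 1

Derivation:
t=0: arr=3 -> substrate=0 bound=3 product=0
t=1: arr=0 -> substrate=0 bound=3 product=0
t=2: arr=0 -> substrate=0 bound=3 product=0
t=3: arr=0 -> substrate=0 bound=3 product=0
t=4: arr=2 -> substrate=0 bound=2 product=3
t=5: arr=0 -> substrate=0 bound=2 product=3
t=6: arr=0 -> substrate=0 bound=2 product=3
t=7: arr=0 -> substrate=0 bound=2 product=3
t=8: arr=1 -> substrate=0 bound=1 product=5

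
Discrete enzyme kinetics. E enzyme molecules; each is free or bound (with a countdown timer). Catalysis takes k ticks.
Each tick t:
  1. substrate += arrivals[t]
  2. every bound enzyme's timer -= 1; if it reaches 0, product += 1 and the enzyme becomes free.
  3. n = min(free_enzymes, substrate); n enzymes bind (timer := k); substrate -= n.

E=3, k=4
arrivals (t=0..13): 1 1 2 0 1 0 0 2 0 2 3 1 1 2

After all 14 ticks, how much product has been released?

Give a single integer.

t=0: arr=1 -> substrate=0 bound=1 product=0
t=1: arr=1 -> substrate=0 bound=2 product=0
t=2: arr=2 -> substrate=1 bound=3 product=0
t=3: arr=0 -> substrate=1 bound=3 product=0
t=4: arr=1 -> substrate=1 bound=3 product=1
t=5: arr=0 -> substrate=0 bound=3 product=2
t=6: arr=0 -> substrate=0 bound=2 product=3
t=7: arr=2 -> substrate=1 bound=3 product=3
t=8: arr=0 -> substrate=0 bound=3 product=4
t=9: arr=2 -> substrate=1 bound=3 product=5
t=10: arr=3 -> substrate=4 bound=3 product=5
t=11: arr=1 -> substrate=4 bound=3 product=6
t=12: arr=1 -> substrate=4 bound=3 product=7
t=13: arr=2 -> substrate=5 bound=3 product=8

Answer: 8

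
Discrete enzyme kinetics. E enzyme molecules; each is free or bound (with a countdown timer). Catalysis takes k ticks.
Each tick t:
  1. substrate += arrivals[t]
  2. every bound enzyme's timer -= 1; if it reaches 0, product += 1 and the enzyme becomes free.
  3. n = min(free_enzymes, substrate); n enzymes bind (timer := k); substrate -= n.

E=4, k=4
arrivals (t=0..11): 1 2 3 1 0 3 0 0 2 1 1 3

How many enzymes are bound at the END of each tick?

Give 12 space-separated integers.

Answer: 1 3 4 4 4 4 4 4 4 4 4 4

Derivation:
t=0: arr=1 -> substrate=0 bound=1 product=0
t=1: arr=2 -> substrate=0 bound=3 product=0
t=2: arr=3 -> substrate=2 bound=4 product=0
t=3: arr=1 -> substrate=3 bound=4 product=0
t=4: arr=0 -> substrate=2 bound=4 product=1
t=5: arr=3 -> substrate=3 bound=4 product=3
t=6: arr=0 -> substrate=2 bound=4 product=4
t=7: arr=0 -> substrate=2 bound=4 product=4
t=8: arr=2 -> substrate=3 bound=4 product=5
t=9: arr=1 -> substrate=2 bound=4 product=7
t=10: arr=1 -> substrate=2 bound=4 product=8
t=11: arr=3 -> substrate=5 bound=4 product=8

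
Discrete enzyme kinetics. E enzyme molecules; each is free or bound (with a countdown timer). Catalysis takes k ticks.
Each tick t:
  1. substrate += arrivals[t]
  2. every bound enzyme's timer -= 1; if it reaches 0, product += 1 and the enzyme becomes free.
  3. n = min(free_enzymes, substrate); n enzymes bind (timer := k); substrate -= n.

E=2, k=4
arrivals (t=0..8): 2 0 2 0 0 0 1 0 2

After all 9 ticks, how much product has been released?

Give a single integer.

Answer: 4

Derivation:
t=0: arr=2 -> substrate=0 bound=2 product=0
t=1: arr=0 -> substrate=0 bound=2 product=0
t=2: arr=2 -> substrate=2 bound=2 product=0
t=3: arr=0 -> substrate=2 bound=2 product=0
t=4: arr=0 -> substrate=0 bound=2 product=2
t=5: arr=0 -> substrate=0 bound=2 product=2
t=6: arr=1 -> substrate=1 bound=2 product=2
t=7: arr=0 -> substrate=1 bound=2 product=2
t=8: arr=2 -> substrate=1 bound=2 product=4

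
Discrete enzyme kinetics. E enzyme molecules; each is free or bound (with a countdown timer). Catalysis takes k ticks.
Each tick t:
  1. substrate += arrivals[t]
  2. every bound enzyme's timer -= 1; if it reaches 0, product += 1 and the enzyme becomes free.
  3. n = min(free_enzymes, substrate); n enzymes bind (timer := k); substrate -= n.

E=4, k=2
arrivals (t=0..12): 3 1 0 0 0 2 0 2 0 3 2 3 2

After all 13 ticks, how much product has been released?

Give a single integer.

Answer: 12

Derivation:
t=0: arr=3 -> substrate=0 bound=3 product=0
t=1: arr=1 -> substrate=0 bound=4 product=0
t=2: arr=0 -> substrate=0 bound=1 product=3
t=3: arr=0 -> substrate=0 bound=0 product=4
t=4: arr=0 -> substrate=0 bound=0 product=4
t=5: arr=2 -> substrate=0 bound=2 product=4
t=6: arr=0 -> substrate=0 bound=2 product=4
t=7: arr=2 -> substrate=0 bound=2 product=6
t=8: arr=0 -> substrate=0 bound=2 product=6
t=9: arr=3 -> substrate=0 bound=3 product=8
t=10: arr=2 -> substrate=1 bound=4 product=8
t=11: arr=3 -> substrate=1 bound=4 product=11
t=12: arr=2 -> substrate=2 bound=4 product=12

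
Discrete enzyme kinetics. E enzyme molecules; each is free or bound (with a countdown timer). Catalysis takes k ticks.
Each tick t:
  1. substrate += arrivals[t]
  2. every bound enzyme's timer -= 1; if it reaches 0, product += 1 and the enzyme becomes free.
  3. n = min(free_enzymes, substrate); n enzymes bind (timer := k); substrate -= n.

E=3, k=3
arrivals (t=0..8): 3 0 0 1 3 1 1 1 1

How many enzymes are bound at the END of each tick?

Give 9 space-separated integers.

Answer: 3 3 3 1 3 3 3 3 3

Derivation:
t=0: arr=3 -> substrate=0 bound=3 product=0
t=1: arr=0 -> substrate=0 bound=3 product=0
t=2: arr=0 -> substrate=0 bound=3 product=0
t=3: arr=1 -> substrate=0 bound=1 product=3
t=4: arr=3 -> substrate=1 bound=3 product=3
t=5: arr=1 -> substrate=2 bound=3 product=3
t=6: arr=1 -> substrate=2 bound=3 product=4
t=7: arr=1 -> substrate=1 bound=3 product=6
t=8: arr=1 -> substrate=2 bound=3 product=6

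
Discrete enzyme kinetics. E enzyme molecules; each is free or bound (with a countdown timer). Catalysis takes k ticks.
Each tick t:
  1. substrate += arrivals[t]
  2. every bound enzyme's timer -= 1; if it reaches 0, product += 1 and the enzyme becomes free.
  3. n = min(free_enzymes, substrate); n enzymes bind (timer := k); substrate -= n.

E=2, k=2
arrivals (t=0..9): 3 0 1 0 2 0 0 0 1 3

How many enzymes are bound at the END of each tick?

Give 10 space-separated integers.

Answer: 2 2 2 2 2 2 0 0 1 2

Derivation:
t=0: arr=3 -> substrate=1 bound=2 product=0
t=1: arr=0 -> substrate=1 bound=2 product=0
t=2: arr=1 -> substrate=0 bound=2 product=2
t=3: arr=0 -> substrate=0 bound=2 product=2
t=4: arr=2 -> substrate=0 bound=2 product=4
t=5: arr=0 -> substrate=0 bound=2 product=4
t=6: arr=0 -> substrate=0 bound=0 product=6
t=7: arr=0 -> substrate=0 bound=0 product=6
t=8: arr=1 -> substrate=0 bound=1 product=6
t=9: arr=3 -> substrate=2 bound=2 product=6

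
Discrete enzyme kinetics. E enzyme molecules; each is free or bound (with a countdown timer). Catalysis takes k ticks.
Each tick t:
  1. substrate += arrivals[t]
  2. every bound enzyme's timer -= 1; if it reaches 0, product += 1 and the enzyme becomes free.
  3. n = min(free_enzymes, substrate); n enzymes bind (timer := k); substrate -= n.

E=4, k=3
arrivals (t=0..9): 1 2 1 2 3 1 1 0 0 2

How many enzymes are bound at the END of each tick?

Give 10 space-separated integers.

Answer: 1 3 4 4 4 4 4 4 3 4

Derivation:
t=0: arr=1 -> substrate=0 bound=1 product=0
t=1: arr=2 -> substrate=0 bound=3 product=0
t=2: arr=1 -> substrate=0 bound=4 product=0
t=3: arr=2 -> substrate=1 bound=4 product=1
t=4: arr=3 -> substrate=2 bound=4 product=3
t=5: arr=1 -> substrate=2 bound=4 product=4
t=6: arr=1 -> substrate=2 bound=4 product=5
t=7: arr=0 -> substrate=0 bound=4 product=7
t=8: arr=0 -> substrate=0 bound=3 product=8
t=9: arr=2 -> substrate=0 bound=4 product=9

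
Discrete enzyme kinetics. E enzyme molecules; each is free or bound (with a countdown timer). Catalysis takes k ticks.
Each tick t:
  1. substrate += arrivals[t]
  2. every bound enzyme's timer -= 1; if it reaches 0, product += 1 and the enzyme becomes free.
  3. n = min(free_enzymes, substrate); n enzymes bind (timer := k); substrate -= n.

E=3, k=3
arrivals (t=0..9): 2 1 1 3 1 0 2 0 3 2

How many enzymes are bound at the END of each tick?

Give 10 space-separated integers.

t=0: arr=2 -> substrate=0 bound=2 product=0
t=1: arr=1 -> substrate=0 bound=3 product=0
t=2: arr=1 -> substrate=1 bound=3 product=0
t=3: arr=3 -> substrate=2 bound=3 product=2
t=4: arr=1 -> substrate=2 bound=3 product=3
t=5: arr=0 -> substrate=2 bound=3 product=3
t=6: arr=2 -> substrate=2 bound=3 product=5
t=7: arr=0 -> substrate=1 bound=3 product=6
t=8: arr=3 -> substrate=4 bound=3 product=6
t=9: arr=2 -> substrate=4 bound=3 product=8

Answer: 2 3 3 3 3 3 3 3 3 3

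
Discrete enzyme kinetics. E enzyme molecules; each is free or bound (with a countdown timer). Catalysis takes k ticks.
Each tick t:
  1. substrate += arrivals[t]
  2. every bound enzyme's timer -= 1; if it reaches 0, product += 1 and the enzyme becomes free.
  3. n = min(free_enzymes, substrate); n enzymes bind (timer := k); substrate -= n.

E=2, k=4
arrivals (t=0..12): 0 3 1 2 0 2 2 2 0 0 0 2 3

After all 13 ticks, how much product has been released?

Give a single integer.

t=0: arr=0 -> substrate=0 bound=0 product=0
t=1: arr=3 -> substrate=1 bound=2 product=0
t=2: arr=1 -> substrate=2 bound=2 product=0
t=3: arr=2 -> substrate=4 bound=2 product=0
t=4: arr=0 -> substrate=4 bound=2 product=0
t=5: arr=2 -> substrate=4 bound=2 product=2
t=6: arr=2 -> substrate=6 bound=2 product=2
t=7: arr=2 -> substrate=8 bound=2 product=2
t=8: arr=0 -> substrate=8 bound=2 product=2
t=9: arr=0 -> substrate=6 bound=2 product=4
t=10: arr=0 -> substrate=6 bound=2 product=4
t=11: arr=2 -> substrate=8 bound=2 product=4
t=12: arr=3 -> substrate=11 bound=2 product=4

Answer: 4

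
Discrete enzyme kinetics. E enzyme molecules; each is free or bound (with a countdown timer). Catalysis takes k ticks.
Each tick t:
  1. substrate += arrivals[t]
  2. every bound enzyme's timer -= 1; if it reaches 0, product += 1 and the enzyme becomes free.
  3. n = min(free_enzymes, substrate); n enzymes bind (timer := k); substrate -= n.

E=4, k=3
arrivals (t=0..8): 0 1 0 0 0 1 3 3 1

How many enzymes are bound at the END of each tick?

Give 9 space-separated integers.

t=0: arr=0 -> substrate=0 bound=0 product=0
t=1: arr=1 -> substrate=0 bound=1 product=0
t=2: arr=0 -> substrate=0 bound=1 product=0
t=3: arr=0 -> substrate=0 bound=1 product=0
t=4: arr=0 -> substrate=0 bound=0 product=1
t=5: arr=1 -> substrate=0 bound=1 product=1
t=6: arr=3 -> substrate=0 bound=4 product=1
t=7: arr=3 -> substrate=3 bound=4 product=1
t=8: arr=1 -> substrate=3 bound=4 product=2

Answer: 0 1 1 1 0 1 4 4 4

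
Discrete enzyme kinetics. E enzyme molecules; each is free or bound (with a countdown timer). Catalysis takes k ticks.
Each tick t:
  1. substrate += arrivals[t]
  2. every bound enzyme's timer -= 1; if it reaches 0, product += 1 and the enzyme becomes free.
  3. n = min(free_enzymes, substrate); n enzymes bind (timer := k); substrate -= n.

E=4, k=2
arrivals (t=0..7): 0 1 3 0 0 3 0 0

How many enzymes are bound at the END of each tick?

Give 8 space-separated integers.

Answer: 0 1 4 3 0 3 3 0

Derivation:
t=0: arr=0 -> substrate=0 bound=0 product=0
t=1: arr=1 -> substrate=0 bound=1 product=0
t=2: arr=3 -> substrate=0 bound=4 product=0
t=3: arr=0 -> substrate=0 bound=3 product=1
t=4: arr=0 -> substrate=0 bound=0 product=4
t=5: arr=3 -> substrate=0 bound=3 product=4
t=6: arr=0 -> substrate=0 bound=3 product=4
t=7: arr=0 -> substrate=0 bound=0 product=7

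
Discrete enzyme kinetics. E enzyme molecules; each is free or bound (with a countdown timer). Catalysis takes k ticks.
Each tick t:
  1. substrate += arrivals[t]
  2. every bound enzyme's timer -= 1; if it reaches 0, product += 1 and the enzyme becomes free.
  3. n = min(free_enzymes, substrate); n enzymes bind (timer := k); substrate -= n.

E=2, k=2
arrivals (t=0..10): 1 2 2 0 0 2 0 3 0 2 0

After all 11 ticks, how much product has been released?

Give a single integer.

Answer: 9

Derivation:
t=0: arr=1 -> substrate=0 bound=1 product=0
t=1: arr=2 -> substrate=1 bound=2 product=0
t=2: arr=2 -> substrate=2 bound=2 product=1
t=3: arr=0 -> substrate=1 bound=2 product=2
t=4: arr=0 -> substrate=0 bound=2 product=3
t=5: arr=2 -> substrate=1 bound=2 product=4
t=6: arr=0 -> substrate=0 bound=2 product=5
t=7: arr=3 -> substrate=2 bound=2 product=6
t=8: arr=0 -> substrate=1 bound=2 product=7
t=9: arr=2 -> substrate=2 bound=2 product=8
t=10: arr=0 -> substrate=1 bound=2 product=9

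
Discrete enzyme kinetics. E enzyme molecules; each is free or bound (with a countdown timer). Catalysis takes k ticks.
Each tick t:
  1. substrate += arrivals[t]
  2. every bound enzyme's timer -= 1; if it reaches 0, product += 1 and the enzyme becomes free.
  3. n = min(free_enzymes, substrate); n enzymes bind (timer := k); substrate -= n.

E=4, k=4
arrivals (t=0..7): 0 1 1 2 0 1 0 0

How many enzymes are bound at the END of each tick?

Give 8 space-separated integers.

t=0: arr=0 -> substrate=0 bound=0 product=0
t=1: arr=1 -> substrate=0 bound=1 product=0
t=2: arr=1 -> substrate=0 bound=2 product=0
t=3: arr=2 -> substrate=0 bound=4 product=0
t=4: arr=0 -> substrate=0 bound=4 product=0
t=5: arr=1 -> substrate=0 bound=4 product=1
t=6: arr=0 -> substrate=0 bound=3 product=2
t=7: arr=0 -> substrate=0 bound=1 product=4

Answer: 0 1 2 4 4 4 3 1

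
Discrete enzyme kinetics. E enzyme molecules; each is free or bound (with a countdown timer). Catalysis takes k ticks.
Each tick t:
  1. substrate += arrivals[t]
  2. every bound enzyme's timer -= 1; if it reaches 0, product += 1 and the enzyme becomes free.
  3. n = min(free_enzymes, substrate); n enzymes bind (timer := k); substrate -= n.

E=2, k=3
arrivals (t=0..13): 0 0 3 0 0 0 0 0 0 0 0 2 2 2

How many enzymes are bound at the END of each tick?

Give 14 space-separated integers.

Answer: 0 0 2 2 2 1 1 1 0 0 0 2 2 2

Derivation:
t=0: arr=0 -> substrate=0 bound=0 product=0
t=1: arr=0 -> substrate=0 bound=0 product=0
t=2: arr=3 -> substrate=1 bound=2 product=0
t=3: arr=0 -> substrate=1 bound=2 product=0
t=4: arr=0 -> substrate=1 bound=2 product=0
t=5: arr=0 -> substrate=0 bound=1 product=2
t=6: arr=0 -> substrate=0 bound=1 product=2
t=7: arr=0 -> substrate=0 bound=1 product=2
t=8: arr=0 -> substrate=0 bound=0 product=3
t=9: arr=0 -> substrate=0 bound=0 product=3
t=10: arr=0 -> substrate=0 bound=0 product=3
t=11: arr=2 -> substrate=0 bound=2 product=3
t=12: arr=2 -> substrate=2 bound=2 product=3
t=13: arr=2 -> substrate=4 bound=2 product=3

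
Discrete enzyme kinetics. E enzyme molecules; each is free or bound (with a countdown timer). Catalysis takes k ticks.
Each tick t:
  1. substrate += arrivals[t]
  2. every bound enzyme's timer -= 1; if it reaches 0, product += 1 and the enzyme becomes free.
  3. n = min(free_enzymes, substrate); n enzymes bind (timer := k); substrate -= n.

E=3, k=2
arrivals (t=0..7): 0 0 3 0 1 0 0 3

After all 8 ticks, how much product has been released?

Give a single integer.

Answer: 4

Derivation:
t=0: arr=0 -> substrate=0 bound=0 product=0
t=1: arr=0 -> substrate=0 bound=0 product=0
t=2: arr=3 -> substrate=0 bound=3 product=0
t=3: arr=0 -> substrate=0 bound=3 product=0
t=4: arr=1 -> substrate=0 bound=1 product=3
t=5: arr=0 -> substrate=0 bound=1 product=3
t=6: arr=0 -> substrate=0 bound=0 product=4
t=7: arr=3 -> substrate=0 bound=3 product=4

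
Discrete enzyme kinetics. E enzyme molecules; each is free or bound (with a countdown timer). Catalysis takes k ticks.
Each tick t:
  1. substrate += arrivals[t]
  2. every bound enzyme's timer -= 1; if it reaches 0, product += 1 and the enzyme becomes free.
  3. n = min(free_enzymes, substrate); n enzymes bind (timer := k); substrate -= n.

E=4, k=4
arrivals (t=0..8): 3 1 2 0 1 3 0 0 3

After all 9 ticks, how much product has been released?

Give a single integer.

Answer: 7

Derivation:
t=0: arr=3 -> substrate=0 bound=3 product=0
t=1: arr=1 -> substrate=0 bound=4 product=0
t=2: arr=2 -> substrate=2 bound=4 product=0
t=3: arr=0 -> substrate=2 bound=4 product=0
t=4: arr=1 -> substrate=0 bound=4 product=3
t=5: arr=3 -> substrate=2 bound=4 product=4
t=6: arr=0 -> substrate=2 bound=4 product=4
t=7: arr=0 -> substrate=2 bound=4 product=4
t=8: arr=3 -> substrate=2 bound=4 product=7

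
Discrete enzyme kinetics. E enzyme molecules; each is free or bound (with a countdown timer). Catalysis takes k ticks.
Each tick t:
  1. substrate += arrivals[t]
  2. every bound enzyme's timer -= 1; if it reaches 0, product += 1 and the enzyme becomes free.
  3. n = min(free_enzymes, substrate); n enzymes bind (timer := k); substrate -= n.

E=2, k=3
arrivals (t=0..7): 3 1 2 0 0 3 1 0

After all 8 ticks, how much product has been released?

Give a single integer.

Answer: 4

Derivation:
t=0: arr=3 -> substrate=1 bound=2 product=0
t=1: arr=1 -> substrate=2 bound=2 product=0
t=2: arr=2 -> substrate=4 bound=2 product=0
t=3: arr=0 -> substrate=2 bound=2 product=2
t=4: arr=0 -> substrate=2 bound=2 product=2
t=5: arr=3 -> substrate=5 bound=2 product=2
t=6: arr=1 -> substrate=4 bound=2 product=4
t=7: arr=0 -> substrate=4 bound=2 product=4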